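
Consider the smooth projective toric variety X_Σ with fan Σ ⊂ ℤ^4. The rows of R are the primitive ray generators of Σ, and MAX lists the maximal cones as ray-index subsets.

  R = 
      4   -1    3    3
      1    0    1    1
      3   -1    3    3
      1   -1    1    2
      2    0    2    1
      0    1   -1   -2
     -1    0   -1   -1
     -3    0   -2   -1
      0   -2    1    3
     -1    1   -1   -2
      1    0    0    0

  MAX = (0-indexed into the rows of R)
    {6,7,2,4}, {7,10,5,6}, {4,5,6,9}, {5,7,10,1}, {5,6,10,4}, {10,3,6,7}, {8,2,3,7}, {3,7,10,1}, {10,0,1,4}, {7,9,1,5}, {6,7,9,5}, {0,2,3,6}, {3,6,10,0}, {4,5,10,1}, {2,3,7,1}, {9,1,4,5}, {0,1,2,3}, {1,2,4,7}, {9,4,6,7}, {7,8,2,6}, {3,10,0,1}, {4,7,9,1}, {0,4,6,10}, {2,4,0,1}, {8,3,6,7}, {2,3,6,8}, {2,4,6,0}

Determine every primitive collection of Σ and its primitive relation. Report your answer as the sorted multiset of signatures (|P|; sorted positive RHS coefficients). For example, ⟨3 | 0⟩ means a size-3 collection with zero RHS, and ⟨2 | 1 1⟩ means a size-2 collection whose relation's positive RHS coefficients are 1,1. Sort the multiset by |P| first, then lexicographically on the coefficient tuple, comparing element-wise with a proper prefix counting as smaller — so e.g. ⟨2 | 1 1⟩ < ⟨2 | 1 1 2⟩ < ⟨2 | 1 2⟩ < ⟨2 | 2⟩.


Δ(Σ) — 11 vertices, 20 min non-faces:

  • {1,6}:  v_{1} + v_{6} = 0 — sig = ⟨2 | 0⟩
  • {3,9}:  v_{3} + v_{9} = 0 — sig = ⟨2 | 0⟩
  • {0,7}:  v_{0} + v_{7} = v_{3} — sig = ⟨2 | 1⟩
  • {2,9}:  v_{2} + v_{9} = v_{4} — sig = ⟨2 | 1⟩
  • {2,10}:  v_{2} + v_{10} = v_{0} — sig = ⟨2 | 1⟩
  • {3,4}:  v_{3} + v_{4} = v_{2} — sig = ⟨2 | 1⟩
  • {3,5}:  v_{3} + v_{5} = v_{10} — sig = ⟨2 | 1⟩
  • {9,10}:  v_{9} + v_{10} = v_{5} — sig = ⟨2 | 1⟩
  • {0,9}:  v_{0} + v_{9} = v_{4} + v_{10} — sig = ⟨2 | 1 1⟩
  • {2,5}:  v_{2} + v_{5} = v_{4} + v_{10} — sig = ⟨2 | 1 1⟩
  • {5,8}:  v_{5} + v_{8} = v_{3} + v_{6} — sig = ⟨2 | 1 1⟩
  • {1,8}:  v_{1} + v_{8} = v_{2} + v_{3} + v_{7} — sig = ⟨2 | 1 1 1⟩
  • {8,9}:  v_{8} + v_{9} = v_{2} + v_{6} + v_{7} — sig = ⟨2 | 1 1 1⟩
  • {0,8}:  v_{0} + v_{8} = v_{2} + 2·v_{3} + v_{6} — sig = ⟨2 | 1 1 2⟩
  • {4,8}:  v_{4} + v_{8} = 2·v_{2} + v_{6} + v_{7} — sig = ⟨2 | 1 1 2⟩
  • {0,5}:  v_{0} + v_{5} = v_{4} + 2·v_{10} — sig = ⟨2 | 1 2⟩
  • {8,10}:  v_{8} + v_{10} = 2·v_{3} + v_{6} — sig = ⟨2 | 1 2⟩
  • {4,7,10}:  v_{4} + v_{7} + v_{10} = 0 — sig = ⟨3 | 0⟩
  • {4,5,7}:  v_{4} + v_{5} + v_{7} = v_{9} — sig = ⟨3 | 1⟩
  • {2,3,6,7}:  v_{2} + v_{3} + v_{6} + v_{7} = v_{8} — sig = ⟨4 | 1⟩

Signatures (|P|; sorted positive RHS coefficients), sorted:
[⟨2 | 0⟩, ⟨2 | 0⟩, ⟨2 | 1⟩, ⟨2 | 1⟩, ⟨2 | 1⟩, ⟨2 | 1⟩, ⟨2 | 1⟩, ⟨2 | 1⟩, ⟨2 | 1 1⟩, ⟨2 | 1 1⟩, ⟨2 | 1 1⟩, ⟨2 | 1 1 1⟩, ⟨2 | 1 1 1⟩, ⟨2 | 1 1 2⟩, ⟨2 | 1 1 2⟩, ⟨2 | 1 2⟩, ⟨2 | 1 2⟩, ⟨3 | 0⟩, ⟨3 | 1⟩, ⟨4 | 1⟩]


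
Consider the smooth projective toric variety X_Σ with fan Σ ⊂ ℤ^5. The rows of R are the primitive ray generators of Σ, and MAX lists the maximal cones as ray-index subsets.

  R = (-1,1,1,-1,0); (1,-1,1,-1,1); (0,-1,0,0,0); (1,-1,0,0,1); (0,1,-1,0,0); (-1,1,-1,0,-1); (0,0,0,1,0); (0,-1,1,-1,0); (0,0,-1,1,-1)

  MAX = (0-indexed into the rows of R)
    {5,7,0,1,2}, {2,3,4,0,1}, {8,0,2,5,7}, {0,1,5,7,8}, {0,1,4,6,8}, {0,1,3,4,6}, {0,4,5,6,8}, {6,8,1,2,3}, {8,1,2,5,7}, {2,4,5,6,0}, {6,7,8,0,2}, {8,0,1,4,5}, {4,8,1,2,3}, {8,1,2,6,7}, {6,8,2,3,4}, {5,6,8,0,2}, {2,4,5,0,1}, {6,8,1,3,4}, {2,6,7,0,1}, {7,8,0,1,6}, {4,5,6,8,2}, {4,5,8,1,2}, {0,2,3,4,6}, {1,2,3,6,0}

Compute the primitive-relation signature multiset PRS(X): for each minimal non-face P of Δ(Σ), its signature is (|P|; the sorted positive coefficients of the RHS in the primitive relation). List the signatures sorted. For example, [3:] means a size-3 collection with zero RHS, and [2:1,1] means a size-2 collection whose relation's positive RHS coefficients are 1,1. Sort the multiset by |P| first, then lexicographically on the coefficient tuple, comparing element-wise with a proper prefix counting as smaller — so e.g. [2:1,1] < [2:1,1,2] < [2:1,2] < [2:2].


9 minimal non-faces of Δ(Σ) (on 9 rays):

  {3,5}:  v_{3} + v_{5} = v_{2} + v_{4} — sig = [2:1,1]
  {3,7}:  v_{3} + v_{7} = v_{1} + v_{2} — sig = [2:1,1]
  {4,7}:  v_{4} + v_{7} = v_{1} + v_{5} — sig = [2:1,1]
  {0,3,8}:  v_{0} + v_{3} + v_{8} = 0 — sig = [3:]
  {1,5,6}:  v_{1} + v_{5} + v_{6} = 0 — sig = [3:]
  {5,6,7}:  v_{5} + v_{6} + v_{7} = v_{0} + v_{2} + v_{8} — sig = [3:1,1,1]
  {0,1,2,8}:  v_{0} + v_{1} + v_{2} + v_{8} = v_{7} — sig = [4:1]
  {0,2,4,8}:  v_{0} + v_{2} + v_{4} + v_{8} = v_{5} — sig = [4:1]
  {1,2,4,6}:  v_{1} + v_{2} + v_{4} + v_{6} = v_{3} — sig = [4:1]

Hence PRS(X_Σ) =
[[2:1,1], [2:1,1], [2:1,1], [3:], [3:], [3:1,1,1], [4:1], [4:1], [4:1]]


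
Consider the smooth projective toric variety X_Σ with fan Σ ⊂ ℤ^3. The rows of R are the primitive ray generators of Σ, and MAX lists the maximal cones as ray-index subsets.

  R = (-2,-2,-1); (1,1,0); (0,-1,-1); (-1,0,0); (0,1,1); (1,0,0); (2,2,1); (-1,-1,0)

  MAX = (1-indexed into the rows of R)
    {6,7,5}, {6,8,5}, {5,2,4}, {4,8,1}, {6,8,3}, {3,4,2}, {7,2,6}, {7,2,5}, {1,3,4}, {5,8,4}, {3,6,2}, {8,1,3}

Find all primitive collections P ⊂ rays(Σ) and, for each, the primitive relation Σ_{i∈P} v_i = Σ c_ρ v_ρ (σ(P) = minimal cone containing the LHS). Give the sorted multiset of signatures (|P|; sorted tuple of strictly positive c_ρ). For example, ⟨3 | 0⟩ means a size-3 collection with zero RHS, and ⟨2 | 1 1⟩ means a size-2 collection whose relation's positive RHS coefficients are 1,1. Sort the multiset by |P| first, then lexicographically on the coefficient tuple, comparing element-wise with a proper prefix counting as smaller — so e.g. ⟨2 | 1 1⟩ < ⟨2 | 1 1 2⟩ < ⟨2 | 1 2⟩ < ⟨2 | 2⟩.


12 collections generate NE(X_Σ); each relation:

  {1,7}:  v_{1} + v_{7} = 0  so sig = ⟨2 | 0⟩
  {2,8}:  v_{2} + v_{8} = 0  so sig = ⟨2 | 0⟩
  {3,5}:  v_{3} + v_{5} = 0  so sig = ⟨2 | 0⟩
  {4,6}:  v_{4} + v_{6} = 0  so sig = ⟨2 | 0⟩
  {1,2}:  v_{1} + v_{2} = v_{3} + v_{4}  so sig = ⟨2 | 1 1⟩
  {1,5}:  v_{1} + v_{5} = v_{4} + v_{8}  so sig = ⟨2 | 1 1⟩
  {1,6}:  v_{1} + v_{6} = v_{3} + v_{8}  so sig = ⟨2 | 1 1⟩
  {3,7}:  v_{3} + v_{7} = v_{2} + v_{6}  so sig = ⟨2 | 1 1⟩
  {4,7}:  v_{4} + v_{7} = v_{2} + v_{5}  so sig = ⟨2 | 1 1⟩
  {7,8}:  v_{7} + v_{8} = v_{5} + v_{6}  so sig = ⟨2 | 1 1⟩
  {2,5,6}:  v_{2} + v_{5} + v_{6} = v_{7}  so sig = ⟨3 | 1⟩
  {3,4,8}:  v_{3} + v_{4} + v_{8} = v_{1}  so sig = ⟨3 | 1⟩

Sorted signature multiset PRS(X):
{ ⟨2 | 0⟩ ×4,  ⟨2 | 1 1⟩ ×6,  ⟨3 | 1⟩ ×2 }


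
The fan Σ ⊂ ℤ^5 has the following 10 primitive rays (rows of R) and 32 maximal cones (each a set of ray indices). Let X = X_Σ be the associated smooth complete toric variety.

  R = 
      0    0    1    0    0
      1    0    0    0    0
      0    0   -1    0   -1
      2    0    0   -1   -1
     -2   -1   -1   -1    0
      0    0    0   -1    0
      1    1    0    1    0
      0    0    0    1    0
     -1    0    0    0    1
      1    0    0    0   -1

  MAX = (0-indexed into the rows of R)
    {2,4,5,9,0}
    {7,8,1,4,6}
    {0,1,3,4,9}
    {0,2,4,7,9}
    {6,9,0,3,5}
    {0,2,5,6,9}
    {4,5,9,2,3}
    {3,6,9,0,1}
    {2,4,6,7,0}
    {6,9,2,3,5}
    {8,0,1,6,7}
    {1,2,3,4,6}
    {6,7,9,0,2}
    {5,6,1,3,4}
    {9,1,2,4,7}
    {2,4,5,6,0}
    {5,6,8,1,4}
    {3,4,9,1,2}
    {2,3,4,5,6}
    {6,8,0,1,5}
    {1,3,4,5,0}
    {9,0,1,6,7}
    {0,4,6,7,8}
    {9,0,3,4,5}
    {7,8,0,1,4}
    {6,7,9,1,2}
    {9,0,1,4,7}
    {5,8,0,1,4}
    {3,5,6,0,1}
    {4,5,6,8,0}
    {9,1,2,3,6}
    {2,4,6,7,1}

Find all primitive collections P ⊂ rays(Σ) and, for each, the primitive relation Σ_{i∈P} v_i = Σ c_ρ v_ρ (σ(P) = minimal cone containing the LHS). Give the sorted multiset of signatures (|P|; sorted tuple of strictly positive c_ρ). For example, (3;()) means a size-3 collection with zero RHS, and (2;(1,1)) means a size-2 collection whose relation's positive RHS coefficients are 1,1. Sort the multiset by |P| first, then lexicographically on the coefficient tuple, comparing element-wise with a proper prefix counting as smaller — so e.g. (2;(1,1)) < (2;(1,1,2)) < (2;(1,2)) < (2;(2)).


12 collections generate NE(X_Σ); each relation:

  {5,7}:  v_{5} + v_{7} = 0 — sig = (2;())
  {8,9}:  v_{8} + v_{9} = 0 — sig = (2;())
  {2,8}:  v_{2} + v_{8} = v_{4} + v_{6} — sig = (2;(1,1))
  {3,7}:  v_{3} + v_{7} = v_{1} + v_{9} — sig = (2;(1,1))
  {3,8}:  v_{3} + v_{8} = v_{1} + v_{5} — sig = (2;(1,1))
  {0,1,2}:  v_{0} + v_{1} + v_{2} = v_{9} — sig = (3;(1))
  {1,5,9}:  v_{1} + v_{5} + v_{9} = v_{3} — sig = (3;(1))
  {4,6,9}:  v_{4} + v_{6} + v_{9} = v_{2} — sig = (3;(1))
  {1,2,5}:  v_{1} + v_{2} + v_{5} = v_{3} + v_{4} + v_{6} — sig = (3;(1,1,1))
  {0,2,3}:  v_{0} + v_{2} + v_{3} = v_{5} + 2·v_{9} — sig = (3;(1,2))
  {0,1,4,6}:  v_{0} + v_{1} + v_{4} + v_{6} = 0 — sig = (4;())
  {0,3,4,6}:  v_{0} + v_{3} + v_{4} + v_{6} = v_{5} + v_{9} — sig = (4;(1,1))

Signatures (|P|; sorted positive RHS coefficients), sorted:
[(2;()), (2;()), (2;(1,1)), (2;(1,1)), (2;(1,1)), (3;(1)), (3;(1)), (3;(1)), (3;(1,1,1)), (3;(1,2)), (4;()), (4;(1,1))]


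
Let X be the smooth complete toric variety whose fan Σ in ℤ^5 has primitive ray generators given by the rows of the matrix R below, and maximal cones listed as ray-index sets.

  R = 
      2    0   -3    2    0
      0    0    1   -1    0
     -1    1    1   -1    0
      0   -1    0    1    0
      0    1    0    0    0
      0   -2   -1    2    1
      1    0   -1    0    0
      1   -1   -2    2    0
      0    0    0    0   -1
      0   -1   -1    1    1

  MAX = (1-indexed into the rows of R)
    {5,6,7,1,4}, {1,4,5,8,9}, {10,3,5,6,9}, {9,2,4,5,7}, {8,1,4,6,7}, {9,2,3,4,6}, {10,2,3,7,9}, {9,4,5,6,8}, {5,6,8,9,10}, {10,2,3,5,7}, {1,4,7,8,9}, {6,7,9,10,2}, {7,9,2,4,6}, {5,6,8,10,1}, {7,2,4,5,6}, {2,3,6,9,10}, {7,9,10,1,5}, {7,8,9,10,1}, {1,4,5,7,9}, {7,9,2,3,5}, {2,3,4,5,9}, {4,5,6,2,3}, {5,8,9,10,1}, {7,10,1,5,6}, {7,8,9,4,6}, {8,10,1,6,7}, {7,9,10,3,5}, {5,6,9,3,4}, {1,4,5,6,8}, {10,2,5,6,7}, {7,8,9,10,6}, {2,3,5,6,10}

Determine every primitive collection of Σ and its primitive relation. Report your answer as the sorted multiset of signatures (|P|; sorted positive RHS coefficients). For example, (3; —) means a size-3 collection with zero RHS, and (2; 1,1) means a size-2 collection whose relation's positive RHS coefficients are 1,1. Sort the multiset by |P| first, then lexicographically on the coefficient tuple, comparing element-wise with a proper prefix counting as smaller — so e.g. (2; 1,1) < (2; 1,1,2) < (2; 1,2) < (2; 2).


Minimal non-faces — 12 found among 10 rays, 32 max cones:

  • {4,10}:  v_{4} + v_{10} = v_{6}  →  sig = (2; 1)
  • {2,8}:  v_{2} + v_{8} = v_{4} + v_{7}  →  sig = (2; 1,1)
  • {3,8}:  v_{3} + v_{8} = v_{5} + v_{9} + v_{10}  →  sig = (2; 1,1,1)
  • {1,3}:  v_{1} + v_{3} = 2·v_{5} + v_{7} + v_{9} + v_{10}  →  sig = (2; 1,1,1,2)
  • {1,2}:  v_{1} + v_{2} = v_{4} + v_{5} + 2·v_{7}  →  sig = (2; 1,1,2)
  • {3,4,7}:  v_{3} + v_{4} + v_{7} = 0  →  sig = (3; —)
  • {3,6,7}:  v_{3} + v_{6} + v_{7} = v_{10}  →  sig = (3; 1)
  • {5,7,8}:  v_{5} + v_{7} + v_{8} = v_{1}  →  sig = (3; 1)
  • {1,6,9}:  v_{1} + v_{6} + v_{9} = 2·v_{8}  →  sig = (3; 2)
  • {2,5,9,10}:  v_{2} + v_{5} + v_{9} + v_{10} = 0  →  sig = (4; —)
  • {2,5,6,9}:  v_{2} + v_{5} + v_{6} + v_{9} = v_{4}  →  sig = (4; 1)
  • {5,6,7,9}:  v_{5} + v_{6} + v_{7} + v_{9} = v_{8}  →  sig = (4; 1)

Sorted signature multiset PRS(X):
    |P|=2: 5 collections, coeffs (1), (1,1), (1,1,1), (1,1,1,2), (1,1,2)
    |P|=3: 4 collections, coeffs (), (1), (1), (2)
    |P|=4: 3 collections, coeffs (), (1), (1)


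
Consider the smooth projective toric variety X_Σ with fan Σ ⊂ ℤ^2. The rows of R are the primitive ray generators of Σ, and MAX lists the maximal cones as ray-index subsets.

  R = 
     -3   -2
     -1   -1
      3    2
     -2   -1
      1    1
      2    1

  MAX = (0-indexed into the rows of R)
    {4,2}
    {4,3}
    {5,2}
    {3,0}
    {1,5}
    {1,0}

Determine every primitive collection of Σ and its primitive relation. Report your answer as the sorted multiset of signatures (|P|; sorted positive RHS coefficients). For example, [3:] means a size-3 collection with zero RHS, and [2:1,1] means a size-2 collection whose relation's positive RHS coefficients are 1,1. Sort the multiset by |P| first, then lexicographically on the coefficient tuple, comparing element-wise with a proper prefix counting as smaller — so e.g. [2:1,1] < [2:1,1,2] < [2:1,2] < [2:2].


|primitive collections| = 9. Relations:

  • {0,2}:  v_{0} + v_{2} = 0  so sig = [2:]
  • {1,4}:  v_{1} + v_{4} = 0  so sig = [2:]
  • {3,5}:  v_{3} + v_{5} = 0  so sig = [2:]
  • {0,4}:  v_{0} + v_{4} = v_{3}  so sig = [2:1]
  • {0,5}:  v_{0} + v_{5} = v_{1}  so sig = [2:1]
  • {1,2}:  v_{1} + v_{2} = v_{5}  so sig = [2:1]
  • {1,3}:  v_{1} + v_{3} = v_{0}  so sig = [2:1]
  • {2,3}:  v_{2} + v_{3} = v_{4}  so sig = [2:1]
  • {4,5}:  v_{4} + v_{5} = v_{2}  so sig = [2:1]

Sorted signature multiset PRS(X):
{ [2:] ×3,  [2:1] ×6 }


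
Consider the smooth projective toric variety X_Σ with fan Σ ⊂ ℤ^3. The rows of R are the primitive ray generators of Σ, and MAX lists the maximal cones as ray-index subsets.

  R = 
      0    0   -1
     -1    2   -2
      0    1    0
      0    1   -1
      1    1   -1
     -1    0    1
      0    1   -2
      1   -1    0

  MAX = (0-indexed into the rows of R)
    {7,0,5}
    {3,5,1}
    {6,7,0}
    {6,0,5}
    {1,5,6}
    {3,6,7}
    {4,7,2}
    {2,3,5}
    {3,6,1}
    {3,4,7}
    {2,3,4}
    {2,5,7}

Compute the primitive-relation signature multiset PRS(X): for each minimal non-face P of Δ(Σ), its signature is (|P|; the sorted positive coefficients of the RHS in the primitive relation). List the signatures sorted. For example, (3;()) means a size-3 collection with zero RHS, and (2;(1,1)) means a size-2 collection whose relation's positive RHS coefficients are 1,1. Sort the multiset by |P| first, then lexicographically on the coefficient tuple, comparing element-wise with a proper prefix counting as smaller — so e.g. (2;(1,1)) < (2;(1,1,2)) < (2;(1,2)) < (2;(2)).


Δ(Σ) — 8 vertices, 14 min non-faces:

  P={0,2}:  v_{0} + v_{2} = v_{3}  ⟹  sig = (2;(1))
  P={0,3}:  v_{0} + v_{3} = v_{6}  ⟹  sig = (2;(1))
  P={1,7}:  v_{1} + v_{7} = v_{6}  ⟹  sig = (2;(1))
  P={4,5}:  v_{4} + v_{5} = v_{2}  ⟹  sig = (2;(1))
  P={0,1}:  v_{0} + v_{1} = v_{5} + 2·v_{6}  ⟹  sig = (2;(1,2))
  P={0,4}:  v_{0} + v_{4} = 2·v_{3} + v_{7}  ⟹  sig = (2;(1,2))
  P={1,2}:  v_{1} + v_{2} = 3·v_{3} + v_{5}  ⟹  sig = (2;(1,3))
  P={4,6}:  v_{4} + v_{6} = 3·v_{3} + v_{7}  ⟹  sig = (2;(1,3))
  P={2,6}:  v_{2} + v_{6} = 2·v_{3}  ⟹  sig = (2;(2))
  P={1,4}:  v_{1} + v_{4} = 3·v_{3}  ⟹  sig = (2;(3))
  P={3,5,7}:  v_{3} + v_{5} + v_{7} = 0  ⟹  sig = (3;())
  P={2,3,7}:  v_{2} + v_{3} + v_{7} = v_{4}  ⟹  sig = (3;(1))
  P={3,5,6}:  v_{3} + v_{5} + v_{6} = v_{1}  ⟹  sig = (3;(1))
  P={5,6,7}:  v_{5} + v_{6} + v_{7} = v_{0}  ⟹  sig = (3;(1))

Sorted signature multiset PRS(X):
{ (2;(1)) ×4,  (2;(1,2)) ×2,  (2;(1,3)) ×2,  (2;(2)),  (2;(3)),  (3;()),  (3;(1)) ×3 }


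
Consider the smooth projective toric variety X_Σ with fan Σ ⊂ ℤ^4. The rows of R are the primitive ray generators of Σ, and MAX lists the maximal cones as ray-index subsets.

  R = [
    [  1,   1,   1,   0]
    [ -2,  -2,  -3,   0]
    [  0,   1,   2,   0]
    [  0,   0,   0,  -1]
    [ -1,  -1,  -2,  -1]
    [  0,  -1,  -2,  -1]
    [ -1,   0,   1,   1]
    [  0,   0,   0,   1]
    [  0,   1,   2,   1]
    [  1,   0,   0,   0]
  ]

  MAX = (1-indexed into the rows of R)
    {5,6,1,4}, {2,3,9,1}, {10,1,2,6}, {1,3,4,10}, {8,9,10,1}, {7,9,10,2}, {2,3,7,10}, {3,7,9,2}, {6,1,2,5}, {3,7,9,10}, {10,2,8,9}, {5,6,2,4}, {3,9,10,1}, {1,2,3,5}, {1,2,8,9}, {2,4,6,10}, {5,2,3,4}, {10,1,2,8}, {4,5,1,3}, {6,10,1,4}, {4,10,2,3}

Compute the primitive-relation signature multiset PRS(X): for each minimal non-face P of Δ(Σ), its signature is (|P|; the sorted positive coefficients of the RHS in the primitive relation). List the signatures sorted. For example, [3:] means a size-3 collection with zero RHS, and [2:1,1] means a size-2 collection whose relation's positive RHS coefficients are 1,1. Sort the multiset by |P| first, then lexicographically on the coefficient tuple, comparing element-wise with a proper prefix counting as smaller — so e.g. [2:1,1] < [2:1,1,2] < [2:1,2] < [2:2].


The 18 primitive collections of Σ (r=10, n=4):

  {4,8}:  v_{4} + v_{8} = 0  ⟹  sig = [2:]
  {6,9}:  v_{6} + v_{9} = 0  ⟹  sig = [2:]
  {1,7}:  v_{1} + v_{7} = v_{9}  ⟹  sig = [2:1]
  {3,6}:  v_{3} + v_{6} = v_{4}  ⟹  sig = [2:1]
  {3,8}:  v_{3} + v_{8} = v_{9}  ⟹  sig = [2:1]
  {4,9}:  v_{4} + v_{9} = v_{3}  ⟹  sig = [2:1]
  {5,10}:  v_{5} + v_{10} = v_{6}  ⟹  sig = [2:1]
  {5,7}:  v_{5} + v_{7} = v_{2} + v_{3}  ⟹  sig = [2:1,1]
  {5,8}:  v_{5} + v_{8} = v_{1} + v_{2}  ⟹  sig = [2:1,1]
  {5,9}:  v_{5} + v_{9} = v_{1} + v_{2} + v_{3}  ⟹  sig = [2:1,1,1]
  {6,7}:  v_{6} + v_{7} = v_{2} + v_{3} + v_{10}  ⟹  sig = [2:1,1,1]
  {6,8}:  v_{6} + v_{8} = v_{1} + v_{2} + v_{10}  ⟹  sig = [2:1,1,1]
  {4,7}:  v_{4} + v_{7} = v_{2} + 2·v_{3} + v_{10}  ⟹  sig = [2:1,1,2]
  {7,8}:  v_{7} + v_{8} = v_{2} + 2·v_{9} + v_{10}  ⟹  sig = [2:1,1,2]
  {1,2,4}:  v_{1} + v_{2} + v_{4} = v_{5}  ⟹  sig = [3:1]
  {1,2,3,10}:  v_{1} + v_{2} + v_{3} + v_{10} = 0  ⟹  sig = [4:]
  {1,2,9,10}:  v_{1} + v_{2} + v_{9} + v_{10} = v_{8}  ⟹  sig = [4:1]
  {2,3,9,10}:  v_{2} + v_{3} + v_{9} + v_{10} = v_{7}  ⟹  sig = [4:1]

Hence PRS(X_Σ) =
{ [2:] ×2,  [2:1] ×5,  [2:1,1] ×2,  [2:1,1,1] ×3,  [2:1,1,2] ×2,  [3:1],  [4:],  [4:1] ×2 }


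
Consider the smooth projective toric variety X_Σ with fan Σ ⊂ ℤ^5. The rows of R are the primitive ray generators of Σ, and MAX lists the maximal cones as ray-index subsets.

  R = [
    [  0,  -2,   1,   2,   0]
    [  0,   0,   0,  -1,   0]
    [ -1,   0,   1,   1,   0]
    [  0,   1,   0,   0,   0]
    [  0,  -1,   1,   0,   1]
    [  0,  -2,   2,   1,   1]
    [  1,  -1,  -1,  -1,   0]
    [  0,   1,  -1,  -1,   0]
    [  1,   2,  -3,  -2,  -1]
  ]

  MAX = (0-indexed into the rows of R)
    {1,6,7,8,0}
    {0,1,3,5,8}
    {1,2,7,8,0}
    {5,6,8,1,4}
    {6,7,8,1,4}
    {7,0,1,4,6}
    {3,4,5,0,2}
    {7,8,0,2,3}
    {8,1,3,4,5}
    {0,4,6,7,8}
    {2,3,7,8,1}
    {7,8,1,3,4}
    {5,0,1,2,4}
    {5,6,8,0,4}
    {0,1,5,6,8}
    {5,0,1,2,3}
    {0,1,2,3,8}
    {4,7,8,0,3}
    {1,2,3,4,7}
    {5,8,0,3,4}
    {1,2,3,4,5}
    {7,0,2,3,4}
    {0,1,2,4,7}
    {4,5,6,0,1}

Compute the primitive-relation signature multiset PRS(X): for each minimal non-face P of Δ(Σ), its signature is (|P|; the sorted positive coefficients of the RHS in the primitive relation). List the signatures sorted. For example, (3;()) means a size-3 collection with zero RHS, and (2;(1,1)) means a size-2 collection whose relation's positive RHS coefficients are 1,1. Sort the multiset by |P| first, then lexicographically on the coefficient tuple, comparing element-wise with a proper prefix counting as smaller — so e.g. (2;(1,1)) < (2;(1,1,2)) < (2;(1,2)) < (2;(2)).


Minimal non-faces — 8 found among 9 rays, 24 max cones:

  P={5,7}:  v_{5} + v_{7} = v_{4}  →  sig = (2;(1))
  P={3,6}:  v_{3} + v_{6} = v_{5} + v_{8}  →  sig = (2;(1,1))
  P={2,6}:  v_{2} + v_{6} = v_{0} + v_{1} + v_{7}  →  sig = (2;(1,1,1))
  P={2,5,8}:  v_{2} + v_{5} + v_{8} = 0  →  sig = (3;())
  P={2,4,8}:  v_{2} + v_{4} + v_{8} = v_{7}  →  sig = (3;(1))
  P={0,1,3,7}:  v_{0} + v_{1} + v_{3} + v_{7} = 0  →  sig = (4;())
  P={0,1,3,4}:  v_{0} + v_{1} + v_{3} + v_{4} = v_{5}  →  sig = (4;(1))
  P={0,1,4,8}:  v_{0} + v_{1} + v_{4} + v_{8} = v_{6}  →  sig = (4;(1))

Hence PRS(X_Σ) =
    |P|=2: 3 collections, coeffs (1), (1,1), (1,1,1)
    |P|=3: 2 collections, coeffs (), (1)
    |P|=4: 3 collections, coeffs (), (1), (1)


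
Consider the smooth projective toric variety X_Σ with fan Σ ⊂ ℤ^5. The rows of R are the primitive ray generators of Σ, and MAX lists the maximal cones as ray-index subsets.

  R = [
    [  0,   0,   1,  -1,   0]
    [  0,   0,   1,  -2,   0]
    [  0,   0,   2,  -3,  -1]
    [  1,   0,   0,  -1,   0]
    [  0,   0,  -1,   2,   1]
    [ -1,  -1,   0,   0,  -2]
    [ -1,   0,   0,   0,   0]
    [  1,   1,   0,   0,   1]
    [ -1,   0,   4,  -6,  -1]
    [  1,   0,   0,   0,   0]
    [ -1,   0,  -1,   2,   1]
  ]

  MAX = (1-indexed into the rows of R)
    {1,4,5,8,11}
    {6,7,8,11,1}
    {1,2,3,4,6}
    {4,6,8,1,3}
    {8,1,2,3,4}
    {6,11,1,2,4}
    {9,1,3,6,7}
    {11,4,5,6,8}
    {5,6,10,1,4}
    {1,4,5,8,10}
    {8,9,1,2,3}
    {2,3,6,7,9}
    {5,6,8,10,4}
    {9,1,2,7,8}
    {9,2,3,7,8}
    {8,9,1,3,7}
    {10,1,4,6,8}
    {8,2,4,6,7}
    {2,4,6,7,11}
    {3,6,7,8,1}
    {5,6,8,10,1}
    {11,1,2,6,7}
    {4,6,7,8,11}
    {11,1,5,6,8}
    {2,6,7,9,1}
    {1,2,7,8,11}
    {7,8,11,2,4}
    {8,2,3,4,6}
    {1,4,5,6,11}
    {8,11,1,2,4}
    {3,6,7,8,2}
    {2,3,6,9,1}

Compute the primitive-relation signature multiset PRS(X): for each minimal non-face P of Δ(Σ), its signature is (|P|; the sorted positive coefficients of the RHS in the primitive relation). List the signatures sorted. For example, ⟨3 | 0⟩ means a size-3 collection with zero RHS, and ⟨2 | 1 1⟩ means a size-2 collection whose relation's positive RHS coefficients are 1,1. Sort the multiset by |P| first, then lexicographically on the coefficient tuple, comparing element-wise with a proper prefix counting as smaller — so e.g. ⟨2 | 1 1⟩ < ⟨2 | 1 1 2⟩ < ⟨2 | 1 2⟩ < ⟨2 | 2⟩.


20 minimal non-faces of Δ(Σ) (on 11 rays):

  {7,10}:  v_{7} + v_{10} = 0  →  sig = ⟨2 | 0⟩
  {3,5}:  v_{3} + v_{5} = v_{1}  →  sig = ⟨2 | 1⟩
  {5,7}:  v_{5} + v_{7} = v_{11}  →  sig = ⟨2 | 1⟩
  {10,11}:  v_{10} + v_{11} = v_{5}  →  sig = ⟨2 | 1⟩
  {2,10}:  v_{2} + v_{10} = v_{1} + v_{4}  →  sig = ⟨2 | 1 1⟩
  {3,11}:  v_{3} + v_{11} = v_{1} + v_{7}  →  sig = ⟨2 | 1 1⟩
  {2,5}:  v_{2} + v_{5} = v_{1} + v_{4} + v_{11}  →  sig = ⟨2 | 1 1 1⟩
  {9,10}:  v_{9} + v_{10} = v_{1} + v_{2} + v_{3}  →  sig = ⟨2 | 1 1 1⟩
  {3,10}:  v_{3} + v_{10} = 2·v_{1} + v_{4} + v_{6} + v_{8}  →  sig = ⟨2 | 1 1 1 2⟩
  {5,9}:  v_{5} + v_{9} = 2·v_{1} + v_{2} + v_{7}  →  sig = ⟨2 | 1 1 2⟩
  {4,9}:  v_{4} + v_{9} = 2·v_{2} + v_{3}  →  sig = ⟨2 | 1 2⟩
  {9,11}:  v_{9} + v_{11} = 2·v_{1} + v_{2} + 2·v_{7}  →  sig = ⟨2 | 1 2 2⟩
  {1,4,7}:  v_{1} + v_{4} + v_{7} = v_{2}  →  sig = ⟨3 | 1⟩
  {3,4,7}:  v_{3} + v_{4} + v_{7} = 2·v_{2} + v_{6} + v_{8}  →  sig = ⟨3 | 1 1 2⟩
  {6,8,9}:  v_{6} + v_{8} + v_{9} = 2·v_{3} + v_{7}  →  sig = ⟨3 | 1 2⟩
  {1,2,3,7}:  v_{1} + v_{2} + v_{3} + v_{7} = v_{9}  →  sig = ⟨4 | 1⟩
  {1,2,6,8}:  v_{1} + v_{2} + v_{6} + v_{8} = v_{3}  →  sig = ⟨4 | 1⟩
  {2,6,8,11}:  v_{2} + v_{6} + v_{8} + v_{11} = v_{7}  →  sig = ⟨4 | 1⟩
  {1,4,6,8,11}:  v_{1} + v_{4} + v_{6} + v_{8} + v_{11} = 0  →  sig = ⟨5 | 0⟩
  {1,4,5,6,8}:  v_{1} + v_{4} + v_{5} + v_{6} + v_{8} = v_{10}  →  sig = ⟨5 | 1⟩

Hence PRS(X_Σ) =
[⟨2 | 0⟩, ⟨2 | 1⟩, ⟨2 | 1⟩, ⟨2 | 1⟩, ⟨2 | 1 1⟩, ⟨2 | 1 1⟩, ⟨2 | 1 1 1⟩, ⟨2 | 1 1 1⟩, ⟨2 | 1 1 1 2⟩, ⟨2 | 1 1 2⟩, ⟨2 | 1 2⟩, ⟨2 | 1 2 2⟩, ⟨3 | 1⟩, ⟨3 | 1 1 2⟩, ⟨3 | 1 2⟩, ⟨4 | 1⟩, ⟨4 | 1⟩, ⟨4 | 1⟩, ⟨5 | 0⟩, ⟨5 | 1⟩]


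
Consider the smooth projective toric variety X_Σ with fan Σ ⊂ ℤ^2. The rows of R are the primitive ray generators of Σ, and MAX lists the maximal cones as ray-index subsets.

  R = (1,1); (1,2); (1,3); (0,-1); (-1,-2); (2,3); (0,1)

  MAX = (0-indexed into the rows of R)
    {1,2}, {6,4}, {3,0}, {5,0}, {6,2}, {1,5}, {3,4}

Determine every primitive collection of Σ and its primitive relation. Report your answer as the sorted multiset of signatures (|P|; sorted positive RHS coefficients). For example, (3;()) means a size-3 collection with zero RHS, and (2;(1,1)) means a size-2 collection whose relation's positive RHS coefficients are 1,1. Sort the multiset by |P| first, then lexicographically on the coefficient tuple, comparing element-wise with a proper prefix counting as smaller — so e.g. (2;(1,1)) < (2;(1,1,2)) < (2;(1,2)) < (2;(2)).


14 collections generate NE(X_Σ); each relation:

  P = {1,4}:  v_{1} + v_{4} = 0 ; sig = (2;())
  P = {3,6}:  v_{3} + v_{6} = 0 ; sig = (2;())
  P = {0,1}:  v_{0} + v_{1} = v_{5} ; sig = (2;(1))
  P = {0,4}:  v_{0} + v_{4} = v_{3} ; sig = (2;(1))
  P = {0,6}:  v_{0} + v_{6} = v_{1} ; sig = (2;(1))
  P = {1,3}:  v_{1} + v_{3} = v_{0} ; sig = (2;(1))
  P = {1,6}:  v_{1} + v_{6} = v_{2} ; sig = (2;(1))
  P = {2,3}:  v_{2} + v_{3} = v_{1} ; sig = (2;(1))
  P = {2,4}:  v_{2} + v_{4} = v_{6} ; sig = (2;(1))
  P = {4,5}:  v_{4} + v_{5} = v_{0} ; sig = (2;(1))
  P = {0,2}:  v_{0} + v_{2} = 2·v_{1} ; sig = (2;(2))
  P = {3,5}:  v_{3} + v_{5} = 2·v_{0} ; sig = (2;(2))
  P = {5,6}:  v_{5} + v_{6} = 2·v_{1} ; sig = (2;(2))
  P = {2,5}:  v_{2} + v_{5} = 3·v_{1} ; sig = (2;(3))

Hence PRS(X_Σ) =
    |P|=2: 14 collections, coeffs (), (), (1), (1), (1), (1), (1), (1), (1), (1), (2), (2), (2), (3)


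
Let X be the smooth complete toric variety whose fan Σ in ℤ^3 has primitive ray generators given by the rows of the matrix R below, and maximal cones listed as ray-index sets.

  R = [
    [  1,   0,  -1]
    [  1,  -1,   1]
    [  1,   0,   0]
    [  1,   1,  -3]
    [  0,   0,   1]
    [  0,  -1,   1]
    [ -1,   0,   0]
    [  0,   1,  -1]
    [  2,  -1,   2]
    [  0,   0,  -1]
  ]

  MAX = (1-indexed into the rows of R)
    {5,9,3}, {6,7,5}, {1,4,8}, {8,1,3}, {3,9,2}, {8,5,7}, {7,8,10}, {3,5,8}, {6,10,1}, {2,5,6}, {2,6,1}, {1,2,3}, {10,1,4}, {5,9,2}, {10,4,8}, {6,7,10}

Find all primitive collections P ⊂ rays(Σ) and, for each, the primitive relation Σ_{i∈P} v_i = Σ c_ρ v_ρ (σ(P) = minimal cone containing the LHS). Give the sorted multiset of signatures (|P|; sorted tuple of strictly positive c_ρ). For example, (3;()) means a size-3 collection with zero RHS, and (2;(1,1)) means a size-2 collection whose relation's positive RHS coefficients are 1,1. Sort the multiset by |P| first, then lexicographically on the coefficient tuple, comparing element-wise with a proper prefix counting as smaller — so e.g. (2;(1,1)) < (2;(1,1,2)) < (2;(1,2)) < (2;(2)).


Minimal non-faces — 23 found among 10 rays, 16 max cones:

  P = {3,7}:  v_{3} + v_{7} = 0  →  sig = (2;())
  P = {5,10}:  v_{5} + v_{10} = 0  →  sig = (2;())
  P = {6,8}:  v_{6} + v_{8} = 0  →  sig = (2;())
  P = {1,5}:  v_{1} + v_{5} = v_{3}  →  sig = (2;(1))
  P = {1,7}:  v_{1} + v_{7} = v_{10}  →  sig = (2;(1))
  P = {2,7}:  v_{2} + v_{7} = v_{6}  →  sig = (2;(1))
  P = {2,8}:  v_{2} + v_{8} = v_{3}  →  sig = (2;(1))
  P = {3,6}:  v_{3} + v_{6} = v_{2}  →  sig = (2;(1))
  P = {3,10}:  v_{3} + v_{10} = v_{1}  →  sig = (2;(1))
  P = {2,10}:  v_{2} + v_{10} = v_{1} + v_{6}  →  sig = (2;(1,1))
  P = {4,5}:  v_{4} + v_{5} = v_{1} + v_{8}  →  sig = (2;(1,1))
  P = {4,6}:  v_{4} + v_{6} = v_{1} + v_{10}  →  sig = (2;(1,1))
  P = {7,9}:  v_{7} + v_{9} = v_{2} + v_{5}  →  sig = (2;(1,1))
  P = {9,10}:  v_{9} + v_{10} = v_{2} + v_{3}  →  sig = (2;(1,1))
  P = {1,9}:  v_{1} + v_{9} = v_{2} + 2·v_{3}  →  sig = (2;(1,2))
  P = {3,4}:  v_{3} + v_{4} = 2·v_{1} + v_{8}  →  sig = (2;(1,2))
  P = {4,7}:  v_{4} + v_{7} = v_{8} + 2·v_{10}  →  sig = (2;(1,2))
  P = {4,9}:  v_{4} + v_{9} = v_{1} + 2·v_{3}  →  sig = (2;(1,2))
  P = {6,9}:  v_{6} + v_{9} = 2·v_{2} + v_{5}  →  sig = (2;(1,2))
  P = {8,9}:  v_{8} + v_{9} = 2·v_{3} + v_{5}  →  sig = (2;(1,2))
  P = {2,4}:  v_{2} + v_{4} = 2·v_{1}  →  sig = (2;(2))
  P = {1,8,10}:  v_{1} + v_{8} + v_{10} = v_{4}  →  sig = (3;(1))
  P = {2,3,5}:  v_{2} + v_{3} + v_{5} = v_{9}  →  sig = (3;(1))

so the primitive-relation signature multiset is
[(2;()), (2;()), (2;()), (2;(1)), (2;(1)), (2;(1)), (2;(1)), (2;(1)), (2;(1)), (2;(1,1)), (2;(1,1)), (2;(1,1)), (2;(1,1)), (2;(1,1)), (2;(1,2)), (2;(1,2)), (2;(1,2)), (2;(1,2)), (2;(1,2)), (2;(1,2)), (2;(2)), (3;(1)), (3;(1))]


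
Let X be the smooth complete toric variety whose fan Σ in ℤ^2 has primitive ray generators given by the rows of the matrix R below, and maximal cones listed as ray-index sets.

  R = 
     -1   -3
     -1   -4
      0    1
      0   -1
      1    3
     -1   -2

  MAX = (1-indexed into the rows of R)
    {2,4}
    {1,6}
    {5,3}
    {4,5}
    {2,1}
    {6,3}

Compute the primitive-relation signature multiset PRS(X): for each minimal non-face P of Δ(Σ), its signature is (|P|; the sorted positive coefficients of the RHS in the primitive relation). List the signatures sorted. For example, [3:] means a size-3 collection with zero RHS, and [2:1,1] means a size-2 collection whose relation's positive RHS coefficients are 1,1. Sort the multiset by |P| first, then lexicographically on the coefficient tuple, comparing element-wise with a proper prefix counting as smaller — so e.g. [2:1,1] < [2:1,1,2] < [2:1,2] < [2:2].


9 minimal non-faces of Δ(Σ) (on 6 rays):

  • {1,5}:  v_{1} + v_{5} = 0  ⟹  sig = [2:]
  • {3,4}:  v_{3} + v_{4} = 0  ⟹  sig = [2:]
  • {1,3}:  v_{1} + v_{3} = v_{6}  ⟹  sig = [2:1]
  • {1,4}:  v_{1} + v_{4} = v_{2}  ⟹  sig = [2:1]
  • {2,3}:  v_{2} + v_{3} = v_{1}  ⟹  sig = [2:1]
  • {2,5}:  v_{2} + v_{5} = v_{4}  ⟹  sig = [2:1]
  • {4,6}:  v_{4} + v_{6} = v_{1}  ⟹  sig = [2:1]
  • {5,6}:  v_{5} + v_{6} = v_{3}  ⟹  sig = [2:1]
  • {2,6}:  v_{2} + v_{6} = 2·v_{1}  ⟹  sig = [2:2]

Signatures (|P|; sorted positive RHS coefficients), sorted:
    [2:]
    [2:]
    [2:1]
    [2:1]
    [2:1]
    [2:1]
    [2:1]
    [2:1]
    [2:2]


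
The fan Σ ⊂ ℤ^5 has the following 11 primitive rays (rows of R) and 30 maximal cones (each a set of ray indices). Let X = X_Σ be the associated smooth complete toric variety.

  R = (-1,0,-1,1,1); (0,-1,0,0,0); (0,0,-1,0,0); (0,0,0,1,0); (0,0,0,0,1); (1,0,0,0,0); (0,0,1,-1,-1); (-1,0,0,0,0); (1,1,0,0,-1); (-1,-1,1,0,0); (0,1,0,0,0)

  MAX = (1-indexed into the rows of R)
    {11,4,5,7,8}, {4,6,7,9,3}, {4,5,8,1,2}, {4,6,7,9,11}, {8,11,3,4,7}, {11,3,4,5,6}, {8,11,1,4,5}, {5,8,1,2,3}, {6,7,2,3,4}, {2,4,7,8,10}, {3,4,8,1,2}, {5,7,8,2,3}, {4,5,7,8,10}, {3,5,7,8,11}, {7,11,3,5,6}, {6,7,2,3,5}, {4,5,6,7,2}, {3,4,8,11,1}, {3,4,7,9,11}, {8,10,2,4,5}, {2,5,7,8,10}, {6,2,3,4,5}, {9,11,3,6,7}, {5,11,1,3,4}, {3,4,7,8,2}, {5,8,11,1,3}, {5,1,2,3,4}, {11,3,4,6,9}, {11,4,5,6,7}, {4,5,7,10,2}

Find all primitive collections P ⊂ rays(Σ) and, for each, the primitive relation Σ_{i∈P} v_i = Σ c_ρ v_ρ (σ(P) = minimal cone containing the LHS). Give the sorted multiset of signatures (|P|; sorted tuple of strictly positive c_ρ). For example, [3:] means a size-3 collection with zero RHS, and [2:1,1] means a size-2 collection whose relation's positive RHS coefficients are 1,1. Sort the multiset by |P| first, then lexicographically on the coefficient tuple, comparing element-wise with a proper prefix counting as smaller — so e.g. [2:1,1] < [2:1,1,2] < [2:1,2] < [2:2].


Minimal non-faces — 17 found among 11 rays, 30 max cones:

  P = {2,11}:  v_{2} + v_{11} = 0  ⟹  sig = [2:]
  P = {6,8}:  v_{6} + v_{8} = 0  ⟹  sig = [2:]
  P = {1,7}:  v_{1} + v_{7} = v_{8}  ⟹  sig = [2:1]
  P = {3,10}:  v_{3} + v_{10} = v_{2} + v_{8}  ⟹  sig = [2:1,1]
  P = {5,9}:  v_{5} + v_{9} = v_{6} + v_{11}  ⟹  sig = [2:1,1]
  P = {9,10}:  v_{9} + v_{10} = v_{4} + v_{7}  ⟹  sig = [2:1,1]
  P = {1,6}:  v_{1} + v_{6} = v_{3} + v_{4} + v_{5}  ⟹  sig = [2:1,1,1]
  P = {1,9}:  v_{1} + v_{9} = v_{3} + v_{4} + v_{11}  ⟹  sig = [2:1,1,1]
  P = {2,9}:  v_{2} + v_{9} = v_{3} + v_{4} + v_{6} + v_{7}  ⟹  sig = [2:1,1,1,1]
  P = {6,10}:  v_{6} + v_{10} = v_{2} + v_{4} + v_{5} + v_{7}  ⟹  sig = [2:1,1,1,1]
  P = {8,9}:  v_{8} + v_{9} = v_{3} + v_{4} + v_{7} + v_{11}  ⟹  sig = [2:1,1,1,1]
  P = {10,11}:  v_{10} + v_{11} = v_{4} + v_{5} + v_{7} + v_{8}  ⟹  sig = [2:1,1,1,1]
  P = {1,10}:  v_{1} + v_{10} = v_{2} + v_{4} + v_{5} + 2·v_{8}  ⟹  sig = [2:1,1,1,2]
  P = {3,4,5,7}:  v_{3} + v_{4} + v_{5} + v_{7} = 0  ⟹  sig = [4:]
  P = {3,4,5,8}:  v_{3} + v_{4} + v_{5} + v_{8} = v_{1}  ⟹  sig = [4:1]
  P = {2,4,5,7,8}:  v_{2} + v_{4} + v_{5} + v_{7} + v_{8} = v_{10}  ⟹  sig = [5:1]
  P = {3,4,6,7,11}:  v_{3} + v_{4} + v_{6} + v_{7} + v_{11} = v_{9}  ⟹  sig = [5:1]

Sorted signature multiset PRS(X):
{ [2:] ×2,  [2:1],  [2:1,1] ×3,  [2:1,1,1] ×2,  [2:1,1,1,1] ×4,  [2:1,1,1,2],  [4:],  [4:1],  [5:1] ×2 }


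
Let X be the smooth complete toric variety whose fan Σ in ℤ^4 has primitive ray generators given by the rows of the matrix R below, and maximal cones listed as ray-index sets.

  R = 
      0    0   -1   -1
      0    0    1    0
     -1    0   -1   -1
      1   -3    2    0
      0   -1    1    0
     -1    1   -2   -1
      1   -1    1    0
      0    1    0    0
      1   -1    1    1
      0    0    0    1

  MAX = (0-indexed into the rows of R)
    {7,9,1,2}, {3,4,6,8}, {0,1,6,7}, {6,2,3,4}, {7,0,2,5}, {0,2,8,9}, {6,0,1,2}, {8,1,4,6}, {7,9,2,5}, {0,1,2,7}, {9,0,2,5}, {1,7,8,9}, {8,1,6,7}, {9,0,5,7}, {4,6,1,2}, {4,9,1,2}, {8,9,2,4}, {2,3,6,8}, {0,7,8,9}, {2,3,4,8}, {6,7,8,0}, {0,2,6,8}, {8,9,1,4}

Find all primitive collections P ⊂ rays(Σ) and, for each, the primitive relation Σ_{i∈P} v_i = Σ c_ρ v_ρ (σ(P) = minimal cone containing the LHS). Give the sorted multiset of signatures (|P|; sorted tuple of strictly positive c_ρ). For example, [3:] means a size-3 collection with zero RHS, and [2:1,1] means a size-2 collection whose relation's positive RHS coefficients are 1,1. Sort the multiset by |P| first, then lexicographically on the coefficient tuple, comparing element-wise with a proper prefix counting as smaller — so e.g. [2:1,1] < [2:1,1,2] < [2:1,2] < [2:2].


Δ(Σ) — 10 vertices, 19 min non-faces:

  P = {4,5}:  v_{4} + v_{5} = v_{2}  →  sig = [2:1]
  P = {4,7}:  v_{4} + v_{7} = v_{1}  →  sig = [2:1]
  P = {5,6}:  v_{5} + v_{6} = v_{0}  →  sig = [2:1]
  P = {6,9}:  v_{6} + v_{9} = v_{8}  →  sig = [2:1]
  P = {0,4}:  v_{0} + v_{4} = v_{2} + v_{6}  →  sig = [2:1,1]
  P = {1,5}:  v_{1} + v_{5} = v_{2} + v_{7}  →  sig = [2:1,1]
  P = {3,7}:  v_{3} + v_{7} = v_{4} + v_{6}  →  sig = [2:1,1]
  P = {5,8}:  v_{5} + v_{8} = v_{0} + v_{9}  →  sig = [2:1,1]
  P = {3,5}:  v_{3} + v_{5} = 2·v_{2} + v_{6} + v_{8}  →  sig = [2:1,1,2]
  P = {3,9}:  v_{3} + v_{9} = v_{2} + v_{4} + 2·v_{8}  →  sig = [2:1,1,2]
  P = {1,3}:  v_{1} + v_{3} = 2·v_{4} + v_{6}  →  sig = [2:1,2]
  P = {0,3}:  v_{0} + v_{3} = 2·v_{2} + 2·v_{6} + v_{8}  →  sig = [2:1,2,2]
  P = {0,1,9}:  v_{0} + v_{1} + v_{9} = 0  →  sig = [3:]
  P = {2,7,8}:  v_{2} + v_{7} + v_{8} = 0  →  sig = [3:]
  P = {0,1,8}:  v_{0} + v_{1} + v_{8} = v_{6}  →  sig = [3:1]
  P = {1,2,8}:  v_{1} + v_{2} + v_{8} = v_{4}  →  sig = [3:1]
  P = {2,6,7}:  v_{2} + v_{6} + v_{7} = v_{0} + v_{1}  →  sig = [3:1,1]
  P = {0,2,7,9}:  v_{0} + v_{2} + v_{7} + v_{9} = v_{5}  →  sig = [4:1]
  P = {2,4,6,8}:  v_{2} + v_{4} + v_{6} + v_{8} = v_{3}  →  sig = [4:1]

Hence PRS(X_Σ) =
{ [2:1] ×4,  [2:1,1] ×4,  [2:1,1,2] ×2,  [2:1,2],  [2:1,2,2],  [3:] ×2,  [3:1] ×2,  [3:1,1],  [4:1] ×2 }


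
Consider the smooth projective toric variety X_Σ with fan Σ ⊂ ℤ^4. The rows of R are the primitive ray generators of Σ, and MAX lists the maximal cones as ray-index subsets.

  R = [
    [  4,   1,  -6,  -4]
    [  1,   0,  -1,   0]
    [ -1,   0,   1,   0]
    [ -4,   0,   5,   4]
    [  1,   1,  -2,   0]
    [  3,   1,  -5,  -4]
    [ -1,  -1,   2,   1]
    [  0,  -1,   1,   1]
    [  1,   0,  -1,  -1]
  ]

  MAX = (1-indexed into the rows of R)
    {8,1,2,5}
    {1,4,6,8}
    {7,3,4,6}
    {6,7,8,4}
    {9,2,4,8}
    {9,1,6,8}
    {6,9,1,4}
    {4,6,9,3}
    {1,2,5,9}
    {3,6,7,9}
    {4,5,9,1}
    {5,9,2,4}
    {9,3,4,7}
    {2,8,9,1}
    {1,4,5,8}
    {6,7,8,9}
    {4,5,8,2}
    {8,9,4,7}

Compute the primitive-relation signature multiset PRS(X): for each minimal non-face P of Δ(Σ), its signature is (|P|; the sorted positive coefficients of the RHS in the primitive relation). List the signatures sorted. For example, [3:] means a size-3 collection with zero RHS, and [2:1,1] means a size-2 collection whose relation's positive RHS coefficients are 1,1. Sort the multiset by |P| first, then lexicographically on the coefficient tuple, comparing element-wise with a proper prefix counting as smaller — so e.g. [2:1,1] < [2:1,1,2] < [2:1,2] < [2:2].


Primitive collections (14):

  P={2,3}:  v_{2} + v_{3} = 0 — sig = [2:]
  P={1,3}:  v_{1} + v_{3} = v_{6} — sig = [2:1]
  P={2,6}:  v_{2} + v_{6} = v_{1} — sig = [2:1]
  P={2,7}:  v_{2} + v_{7} = v_{8} — sig = [2:1]
  P={3,8}:  v_{3} + v_{8} = v_{7} — sig = [2:1]
  P={1,7}:  v_{1} + v_{7} = v_{6} + v_{8} — sig = [2:1,1]
  P={3,5}:  v_{3} + v_{5} = v_{1} + v_{4} — sig = [2:1,1]
  P={5,7}:  v_{5} + v_{7} = v_{1} + v_{4} + v_{8} — sig = [2:1,1,1]
  P={5,6}:  v_{5} + v_{6} = 2·v_{1} + v_{4} — sig = [2:1,2]
  P={1,2,4}:  v_{1} + v_{2} + v_{4} = v_{5} — sig = [3:1]
  P={5,8,9}:  v_{5} + v_{8} + v_{9} = 2·v_{2} — sig = [3:2]
  P={4,6,8,9}:  v_{4} + v_{6} + v_{8} + v_{9} = 0 — sig = [4:]
  P={1,4,8,9}:  v_{1} + v_{4} + v_{8} + v_{9} = v_{2} — sig = [4:1]
  P={4,6,7,9}:  v_{4} + v_{6} + v_{7} + v_{9} = v_{3} — sig = [4:1]

so the primitive-relation signature multiset is
[[2:], [2:1], [2:1], [2:1], [2:1], [2:1,1], [2:1,1], [2:1,1,1], [2:1,2], [3:1], [3:2], [4:], [4:1], [4:1]]


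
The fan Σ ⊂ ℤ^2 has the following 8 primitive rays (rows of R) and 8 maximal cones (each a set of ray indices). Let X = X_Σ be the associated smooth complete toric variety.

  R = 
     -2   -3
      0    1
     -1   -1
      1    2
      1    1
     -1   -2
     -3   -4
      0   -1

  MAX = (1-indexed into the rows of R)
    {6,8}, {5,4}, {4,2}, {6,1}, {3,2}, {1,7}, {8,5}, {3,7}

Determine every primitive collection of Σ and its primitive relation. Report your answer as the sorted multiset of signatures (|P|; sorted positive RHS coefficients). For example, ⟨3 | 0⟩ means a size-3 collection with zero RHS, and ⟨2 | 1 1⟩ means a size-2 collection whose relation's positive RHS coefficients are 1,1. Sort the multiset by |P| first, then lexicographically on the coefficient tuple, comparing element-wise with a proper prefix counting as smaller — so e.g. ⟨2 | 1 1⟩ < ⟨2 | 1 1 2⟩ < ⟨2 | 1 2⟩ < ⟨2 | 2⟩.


|primitive collections| = 20. Relations:

  {2,8}:  v_{2} + v_{8} = 0 — sig = ⟨2 | 0⟩
  {3,5}:  v_{3} + v_{5} = 0 — sig = ⟨2 | 0⟩
  {4,6}:  v_{4} + v_{6} = 0 — sig = ⟨2 | 0⟩
  {1,3}:  v_{1} + v_{3} = v_{7} — sig = ⟨2 | 1⟩
  {1,4}:  v_{1} + v_{4} = v_{3} — sig = ⟨2 | 1⟩
  {1,5}:  v_{1} + v_{5} = v_{6} — sig = ⟨2 | 1⟩
  {2,5}:  v_{2} + v_{5} = v_{4} — sig = ⟨2 | 1⟩
  {2,6}:  v_{2} + v_{6} = v_{3} — sig = ⟨2 | 1⟩
  {3,4}:  v_{3} + v_{4} = v_{2} — sig = ⟨2 | 1⟩
  {3,6}:  v_{3} + v_{6} = v_{1} — sig = ⟨2 | 1⟩
  {3,8}:  v_{3} + v_{8} = v_{6} — sig = ⟨2 | 1⟩
  {4,8}:  v_{4} + v_{8} = v_{5} — sig = ⟨2 | 1⟩
  {5,6}:  v_{5} + v_{6} = v_{8} — sig = ⟨2 | 1⟩
  {5,7}:  v_{5} + v_{7} = v_{1} — sig = ⟨2 | 1⟩
  {7,8}:  v_{7} + v_{8} = v_{1} + v_{6} — sig = ⟨2 | 1 1⟩
  {1,2}:  v_{1} + v_{2} = 2·v_{3} — sig = ⟨2 | 2⟩
  {1,8}:  v_{1} + v_{8} = 2·v_{6} — sig = ⟨2 | 2⟩
  {4,7}:  v_{4} + v_{7} = 2·v_{3} — sig = ⟨2 | 2⟩
  {6,7}:  v_{6} + v_{7} = 2·v_{1} — sig = ⟨2 | 2⟩
  {2,7}:  v_{2} + v_{7} = 3·v_{3} — sig = ⟨2 | 3⟩

Sorted signature multiset PRS(X):
    |P|=2: 20 collections, coeffs (), (), (), (1), (1), (1), (1), (1), (1), (1), (1), (1), (1), (1), (1,1), (2), (2), (2), (2), (3)


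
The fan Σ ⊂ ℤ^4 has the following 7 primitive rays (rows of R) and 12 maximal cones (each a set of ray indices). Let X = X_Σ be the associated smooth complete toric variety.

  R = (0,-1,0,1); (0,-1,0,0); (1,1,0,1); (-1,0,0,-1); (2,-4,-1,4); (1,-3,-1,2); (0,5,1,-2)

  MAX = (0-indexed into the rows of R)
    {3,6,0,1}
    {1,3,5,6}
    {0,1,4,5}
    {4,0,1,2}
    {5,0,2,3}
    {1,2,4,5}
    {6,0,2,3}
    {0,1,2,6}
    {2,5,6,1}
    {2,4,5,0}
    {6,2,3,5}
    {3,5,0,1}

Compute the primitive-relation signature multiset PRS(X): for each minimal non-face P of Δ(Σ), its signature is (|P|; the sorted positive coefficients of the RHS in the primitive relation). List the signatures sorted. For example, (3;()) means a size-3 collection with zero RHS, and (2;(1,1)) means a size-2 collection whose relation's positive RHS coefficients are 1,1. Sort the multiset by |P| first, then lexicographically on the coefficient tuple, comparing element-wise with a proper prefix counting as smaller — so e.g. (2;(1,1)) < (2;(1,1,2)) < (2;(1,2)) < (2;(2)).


|primitive collections| = 5. Relations:

  {3,4}:  v_{3} + v_{4} = v_{0} + v_{5} ; sig = (2;(1,1))
  {4,6}:  v_{4} + v_{6} = v_{1} + 2·v_{2} ; sig = (2;(1,2))
  {1,2,3}:  v_{1} + v_{2} + v_{3} = 0 ; sig = (3;())
  {0,5,6}:  v_{0} + v_{5} + v_{6} = v_{2} ; sig = (3;(1))
  {0,1,2,5}:  v_{0} + v_{1} + v_{2} + v_{5} = v_{4} ; sig = (4;(1))

Sorted signature multiset PRS(X):
    |P|=2: 2 collections, coeffs (1,1), (1,2)
    |P|=3: 2 collections, coeffs (), (1)
    |P|=4: 1 collection, coeffs (1)
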